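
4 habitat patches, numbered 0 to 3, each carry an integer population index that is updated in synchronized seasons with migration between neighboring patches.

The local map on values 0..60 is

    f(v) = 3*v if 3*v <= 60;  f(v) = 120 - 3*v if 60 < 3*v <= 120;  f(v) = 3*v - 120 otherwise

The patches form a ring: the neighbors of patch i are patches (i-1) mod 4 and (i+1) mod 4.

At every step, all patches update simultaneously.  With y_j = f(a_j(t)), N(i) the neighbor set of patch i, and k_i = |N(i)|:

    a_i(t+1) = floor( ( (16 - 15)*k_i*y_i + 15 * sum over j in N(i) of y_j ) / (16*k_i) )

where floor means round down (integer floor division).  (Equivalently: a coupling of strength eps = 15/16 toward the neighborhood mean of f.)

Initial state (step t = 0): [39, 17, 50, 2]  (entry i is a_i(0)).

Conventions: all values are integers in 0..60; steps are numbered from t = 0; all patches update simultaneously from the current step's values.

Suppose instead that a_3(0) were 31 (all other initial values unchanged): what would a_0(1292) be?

Answer: a_0(1292) = 51
Key observation: The state at step 13, [33, 33, 33, 33], reappears at step 17: the system is in a cycle of period 4 from step 13 on.  Therefore the state at step 1292 equals the state at step 13 + ((1292 - 13) mod 4) = 16, which is [51, 51, 51, 51].

Derivation:
t=0: [39, 17, 50, 31]
t=1: [36, 18, 38, 17]
t=2: [49, 11, 49, 11]
t=3: [32, 27, 32, 27]
t=4: [38, 24, 38, 24]
t=5: [45, 8, 45, 8]
t=6: [23, 15, 23, 15]
t=7: [45, 50, 45, 50]
t=8: [29, 15, 29, 15]
t=9: [44, 33, 44, 33]
t=10: [20, 12, 20, 12]
t=11: [37, 58, 37, 58]
t=12: [51, 11, 51, 11]
t=13: [33, 33, 33, 33]
t=14: [21, 21, 21, 21]
t=15: [57, 57, 57, 57]
t=16: [51, 51, 51, 51]
t=17: [33, 33, 33, 33]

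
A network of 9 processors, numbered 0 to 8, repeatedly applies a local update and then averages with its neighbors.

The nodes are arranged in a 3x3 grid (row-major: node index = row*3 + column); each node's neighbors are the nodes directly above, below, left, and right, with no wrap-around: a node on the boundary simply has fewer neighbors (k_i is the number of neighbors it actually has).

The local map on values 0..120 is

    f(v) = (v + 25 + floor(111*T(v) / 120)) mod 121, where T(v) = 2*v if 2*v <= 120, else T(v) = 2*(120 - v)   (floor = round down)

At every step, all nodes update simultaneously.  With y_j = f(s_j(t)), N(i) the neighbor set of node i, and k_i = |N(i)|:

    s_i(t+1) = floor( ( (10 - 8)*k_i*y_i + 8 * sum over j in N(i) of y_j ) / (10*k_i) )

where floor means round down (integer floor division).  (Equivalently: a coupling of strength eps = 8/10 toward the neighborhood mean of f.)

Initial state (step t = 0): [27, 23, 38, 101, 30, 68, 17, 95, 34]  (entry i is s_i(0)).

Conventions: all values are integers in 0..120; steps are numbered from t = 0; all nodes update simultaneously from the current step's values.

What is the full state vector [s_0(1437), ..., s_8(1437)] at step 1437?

Answer: [68, 68, 69, 68, 69, 69, 69, 69, 69]
Key observation: The state at step 9, [68, 68, 69, 68, 69, 69, 69, 69, 69], reappears at step 11: the system is in a cycle of period 2 from step 9 on.  Therefore the state at step 1437 equals the state at step 9 + ((1437 - 9) mod 2) = 9, which is [68, 68, 69, 68, 69, 69, 69, 69, 69].

Derivation:
t=0: [27, 23, 38, 101, 30, 68, 17, 95, 34]
t=1: [72, 77, 65, 83, 70, 46, 48, 57, 45]
t=2: [58, 65, 52, 56, 56, 51, 56, 50, 46]
t=3: [67, 63, 58, 64, 58, 49, 56, 52, 45]
t=4: [71, 69, 59, 67, 61, 53, 61, 54, 44]
t=5: [67, 69, 63, 70, 64, 57, 65, 58, 50]
t=6: [67, 69, 67, 69, 67, 63, 68, 63, 63]
t=7: [67, 68, 69, 68, 69, 70, 69, 70, 72]
t=8: [68, 67, 67, 67, 67, 66, 67, 66, 65]
t=9: [68, 68, 69, 68, 69, 69, 69, 69, 69]
t=10: [68, 67, 67, 67, 67, 67, 67, 67, 67]
t=11: [68, 68, 69, 68, 69, 69, 69, 69, 69]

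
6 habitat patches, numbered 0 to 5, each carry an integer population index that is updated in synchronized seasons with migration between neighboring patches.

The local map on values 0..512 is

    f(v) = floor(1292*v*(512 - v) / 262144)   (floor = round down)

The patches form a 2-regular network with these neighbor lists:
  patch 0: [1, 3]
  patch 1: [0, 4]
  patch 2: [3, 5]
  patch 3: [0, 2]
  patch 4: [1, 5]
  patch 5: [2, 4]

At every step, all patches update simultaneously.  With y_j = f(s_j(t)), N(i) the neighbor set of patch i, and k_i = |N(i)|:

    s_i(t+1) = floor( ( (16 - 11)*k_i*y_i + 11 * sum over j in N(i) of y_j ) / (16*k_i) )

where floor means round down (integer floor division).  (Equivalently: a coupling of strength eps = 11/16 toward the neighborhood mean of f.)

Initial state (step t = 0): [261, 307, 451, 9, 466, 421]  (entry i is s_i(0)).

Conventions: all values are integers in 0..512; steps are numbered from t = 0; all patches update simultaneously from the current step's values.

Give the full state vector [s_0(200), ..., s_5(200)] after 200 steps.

Answer: [309, 309, 309, 309, 309, 309]
Key observation: The state at step 7, [309, 309, 309, 309, 309, 309], reappears at step 8: the system is in a cycle of period 1 from step 7 on.  Therefore the state at step 200 equals the state at step 7 + ((200 - 7) mod 1) = 7, which is [309, 309, 309, 309, 309, 309].

Derivation:
t=0: [261, 307, 451, 9, 466, 421]
t=1: [214, 243, 114, 163, 204, 141]
t=2: [305, 314, 254, 272, 295, 263]
t=3: [312, 310, 321, 317, 314, 319]
t=4: [306, 306, 303, 304, 305, 303]
t=5: [310, 310, 311, 311, 311, 311]
t=6: [308, 308, 308, 308, 308, 308]
t=7: [309, 309, 309, 309, 309, 309]
t=8: [309, 309, 309, 309, 309, 309]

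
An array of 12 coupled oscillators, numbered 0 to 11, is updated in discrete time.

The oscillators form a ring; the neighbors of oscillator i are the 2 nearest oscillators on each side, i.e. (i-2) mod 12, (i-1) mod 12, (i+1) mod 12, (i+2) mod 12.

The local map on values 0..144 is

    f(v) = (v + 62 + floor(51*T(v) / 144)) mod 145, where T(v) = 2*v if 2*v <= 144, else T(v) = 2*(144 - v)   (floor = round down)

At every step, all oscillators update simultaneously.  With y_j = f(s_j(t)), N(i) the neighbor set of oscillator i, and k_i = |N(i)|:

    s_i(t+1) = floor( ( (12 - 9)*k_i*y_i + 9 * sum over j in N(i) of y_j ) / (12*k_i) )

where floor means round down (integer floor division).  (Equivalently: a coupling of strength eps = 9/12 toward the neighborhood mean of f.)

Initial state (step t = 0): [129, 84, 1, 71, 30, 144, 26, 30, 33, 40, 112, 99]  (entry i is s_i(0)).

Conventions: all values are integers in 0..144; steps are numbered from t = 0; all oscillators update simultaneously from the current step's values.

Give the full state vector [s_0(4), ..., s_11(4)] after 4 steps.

Answer: [48, 47, 48, 50, 52, 54, 56, 57, 56, 54, 52, 49]

Derivation:
t=0: [129, 84, 1, 71, 30, 144, 26, 30, 33, 40, 112, 99]
t=1: [52, 49, 62, 62, 78, 84, 102, 106, 104, 94, 78, 64]
t=2: [17, 14, 18, 25, 35, 40, 46, 47, 46, 42, 33, 23]
t=3: [97, 94, 98, 106, 117, 127, 134, 137, 134, 127, 116, 105]
t=4: [48, 47, 48, 50, 52, 54, 56, 57, 56, 54, 52, 49]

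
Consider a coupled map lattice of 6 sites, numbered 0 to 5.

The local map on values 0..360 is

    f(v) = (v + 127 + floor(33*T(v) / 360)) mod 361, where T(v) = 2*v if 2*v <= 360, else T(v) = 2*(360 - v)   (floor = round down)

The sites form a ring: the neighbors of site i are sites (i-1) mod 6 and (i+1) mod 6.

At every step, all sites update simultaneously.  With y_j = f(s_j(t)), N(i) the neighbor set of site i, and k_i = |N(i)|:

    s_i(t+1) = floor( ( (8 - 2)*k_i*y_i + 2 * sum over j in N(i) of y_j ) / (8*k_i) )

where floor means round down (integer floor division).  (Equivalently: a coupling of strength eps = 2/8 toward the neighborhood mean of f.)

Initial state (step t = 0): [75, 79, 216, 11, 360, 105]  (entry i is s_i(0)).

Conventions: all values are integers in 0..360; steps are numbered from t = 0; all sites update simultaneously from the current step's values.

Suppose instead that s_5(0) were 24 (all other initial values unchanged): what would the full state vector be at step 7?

Simulating step by step:
t=0: [75, 79, 216, 11, 360, 24]
t=1: [208, 192, 51, 121, 131, 158]
t=2: [83, 285, 217, 261, 284, 270]
t=3: [183, 77, 20, 42, 59, 75]
t=4: [310, 225, 161, 175, 195, 228]
t=5: [67, 61, 281, 334, 308, 68]
t=6: [205, 182, 83, 96, 101, 191]
t=7: [356, 328, 241, 238, 258, 336]

Answer: [356, 328, 241, 238, 258, 336]
Key observation: This trace re-runs the system from the modified initial state.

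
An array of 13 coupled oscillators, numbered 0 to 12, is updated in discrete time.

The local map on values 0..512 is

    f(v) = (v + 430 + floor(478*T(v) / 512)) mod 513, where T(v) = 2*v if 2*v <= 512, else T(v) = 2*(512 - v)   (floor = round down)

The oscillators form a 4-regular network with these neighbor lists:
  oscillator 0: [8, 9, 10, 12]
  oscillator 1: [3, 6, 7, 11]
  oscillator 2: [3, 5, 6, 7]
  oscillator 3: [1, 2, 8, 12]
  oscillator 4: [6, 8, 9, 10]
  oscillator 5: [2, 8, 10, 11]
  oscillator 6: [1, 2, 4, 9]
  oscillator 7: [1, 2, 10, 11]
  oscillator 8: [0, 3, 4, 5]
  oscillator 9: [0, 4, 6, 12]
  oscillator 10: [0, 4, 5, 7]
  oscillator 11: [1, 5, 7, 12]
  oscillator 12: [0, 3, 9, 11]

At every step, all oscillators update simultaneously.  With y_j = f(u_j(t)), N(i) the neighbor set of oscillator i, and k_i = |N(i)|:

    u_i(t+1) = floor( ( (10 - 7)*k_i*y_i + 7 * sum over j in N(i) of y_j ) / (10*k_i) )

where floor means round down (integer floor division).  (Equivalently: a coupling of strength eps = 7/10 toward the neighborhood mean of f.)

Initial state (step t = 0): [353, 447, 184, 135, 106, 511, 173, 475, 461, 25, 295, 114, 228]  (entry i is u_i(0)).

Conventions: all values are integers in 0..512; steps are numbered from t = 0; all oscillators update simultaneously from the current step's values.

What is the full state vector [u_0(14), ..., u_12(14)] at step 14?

Simulating step by step:
t=0: [353, 447, 184, 135, 106, 511, 173, 475, 461, 25, 295, 114, 228]
t=1: [214, 394, 414, 346, 326, 349, 412, 361, 317, 280, 234, 323, 209]
t=2: [53, 37, 28, 36, 71, 58, 37, 43, 62, 52, 56, 45, 48]
t=3: [71, 29, 182, 125, 81, 152, 132, 126, 79, 66, 77, 48, 51]
t=4: [114, 157, 341, 195, 163, 240, 209, 193, 199, 141, 198, 137, 116]
t=5: [342, 330, 201, 347, 341, 262, 199, 355, 355, 250, 353, 298, 310]
t=6: [74, 144, 275, 141, 143, 161, 277, 141, 71, 159, 70, 91, 87]
t=7: [174, 262, 235, 225, 225, 207, 236, 226, 238, 241, 237, 262, 224]
t=8: [178, 94, 143, 74, 74, 219, 85, 89, 204, 131, 204, 168, 134]
t=9: [407, 206, 184, 268, 293, 311, 211, 298, 275, 265, 283, 240, 308]
t=10: [82, 209, 190, 241, 96, 161, 209, 232, 93, 76, 87, 165, 89]
t=11: [160, 98, 233, 171, 142, 323, 139, 199, 197, 131, 188, 225, 186]
t=12: [406, 279, 247, 332, 367, 208, 249, 281, 351, 343, 358, 226, 331]
t=13: [43, 97, 86, 84, 61, 46, 93, 92, 37, 60, 43, 68, 55]
t=14: [51, 168, 148, 126, 85, 73, 149, 143, 65, 94, 74, 120, 91]

Answer: [51, 168, 148, 126, 85, 73, 149, 143, 65, 94, 74, 120, 91]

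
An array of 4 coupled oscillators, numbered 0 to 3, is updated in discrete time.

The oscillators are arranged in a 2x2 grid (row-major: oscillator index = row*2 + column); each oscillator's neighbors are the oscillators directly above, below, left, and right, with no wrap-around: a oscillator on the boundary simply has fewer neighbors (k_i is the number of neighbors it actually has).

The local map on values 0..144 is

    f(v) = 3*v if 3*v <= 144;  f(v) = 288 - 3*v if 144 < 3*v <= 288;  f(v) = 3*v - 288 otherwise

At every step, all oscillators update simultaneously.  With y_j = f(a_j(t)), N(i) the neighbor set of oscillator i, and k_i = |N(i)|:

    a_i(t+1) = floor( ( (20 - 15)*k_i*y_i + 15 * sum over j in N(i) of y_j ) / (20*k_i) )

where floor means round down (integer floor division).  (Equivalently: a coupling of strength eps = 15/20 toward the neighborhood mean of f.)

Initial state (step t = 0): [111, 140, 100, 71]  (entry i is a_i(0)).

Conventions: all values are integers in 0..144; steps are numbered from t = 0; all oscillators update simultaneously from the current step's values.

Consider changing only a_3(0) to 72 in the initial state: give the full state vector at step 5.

Simulating step by step:
t=0: [111, 140, 100, 72]
t=1: [65, 76, 46, 72]
t=2: [97, 76, 96, 92]
t=3: [23, 20, 5, 25]
t=4: [45, 69, 57, 46]
t=5: [108, 122, 131, 108]

Answer: [108, 122, 131, 108]
Key observation: This trace re-runs the system from the modified initial state.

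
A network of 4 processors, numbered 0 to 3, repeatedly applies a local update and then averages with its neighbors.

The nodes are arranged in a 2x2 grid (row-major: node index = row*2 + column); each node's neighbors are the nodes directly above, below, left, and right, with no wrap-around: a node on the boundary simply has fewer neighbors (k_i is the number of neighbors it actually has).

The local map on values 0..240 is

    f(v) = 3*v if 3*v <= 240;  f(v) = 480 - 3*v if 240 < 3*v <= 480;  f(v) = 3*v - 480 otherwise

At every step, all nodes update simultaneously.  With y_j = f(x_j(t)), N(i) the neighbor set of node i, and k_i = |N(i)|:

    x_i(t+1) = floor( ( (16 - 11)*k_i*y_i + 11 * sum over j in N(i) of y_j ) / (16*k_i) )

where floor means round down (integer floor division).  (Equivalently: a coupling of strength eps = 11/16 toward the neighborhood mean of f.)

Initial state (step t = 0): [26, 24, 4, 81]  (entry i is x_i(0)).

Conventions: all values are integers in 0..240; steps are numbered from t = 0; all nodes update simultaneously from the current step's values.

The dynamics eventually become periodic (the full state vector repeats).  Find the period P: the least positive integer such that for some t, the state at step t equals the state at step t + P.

Simulating step by step:
t=0: [26, 24, 4, 81]
t=1: [53, 130, 112, 102]
t=2: [130, 142, 159, 134]
t=3: [47, 74, 58, 43]
t=4: [180, 162, 147, 176]
t=5: [34, 39, 49, 30]
t=6: [122, 102, 111, 118]
t=7: [145, 136, 128, 149]
t=8: [71, 49, 56, 68]
t=9: [174, 189, 195, 172]
t=10: [79, 54, 59, 77]
t=11: [190, 211, 216, 188]
t=12: [138, 107, 112, 136]
t=13: [124, 97, 92, 126]
t=14: [168, 131, 135, 166]
t=15: [63, 41, 37, 61]
t=16: [139, 166, 162, 137]
t=17: [27, 51, 47, 29]
t=18: [126, 105, 101, 128]
t=19: [149, 119, 123, 147]
t=20: [90, 63, 59, 92]
t=21: [191, 201, 197, 189]
t=22: [109, 100, 96, 107]
t=23: [175, 163, 167, 177]
t=24: [24, 35, 39, 26]
t=25: [98, 84, 88, 100]
t=26: [210, 197, 193, 208]
t=27: [119, 135, 132, 117]
t=28: [93, 110, 112, 94]
t=29: [163, 184, 182, 162]
t=30: [50, 27, 25, 49]
t=31: [100, 127, 125, 99]
t=32: [126, 155, 157, 127]
t=33: [40, 73, 71, 39]
t=34: [186, 149, 148, 185]
t=35: [48, 62, 63, 47]
t=36: [173, 156, 157, 172]
t=37: [19, 29, 28, 18]
t=38: [76, 65, 64, 75]
t=39: [204, 216, 215, 203]
t=40: [155, 142, 141, 154]
t=41: [42, 28, 29, 43]
t=42: [98, 113, 114, 99]
t=43: [154, 170, 169, 153]
t=44: [25, 22, 21, 26]
t=45: [67, 73, 72, 68]
t=46: [212, 207, 206, 213]
t=47: [144, 152, 151, 145]
t=48: [32, 39, 40, 31]
t=49: [111, 101, 102, 110]
t=50: [166, 157, 156, 167]
t=51: [12, 16, 17, 13]
t=52: [45, 40, 41, 46]
t=53: [125, 131, 132, 126]
t=54: [91, 98, 97, 90]
t=55: [193, 201, 202, 194]
t=56: [116, 107, 108, 117]
t=57: [149, 139, 138, 148]
t=58: [54, 43, 44, 55]
t=59: [140, 152, 153, 141]
t=60: [34, 47, 46, 33]
t=61: [127, 113, 112, 126]
t=62: [128, 113, 114, 129]
t=63: [125, 109, 108, 124]
t=64: [139, 121, 121, 139]
t=65: [100, 79, 79, 100]
t=66: [219, 197, 197, 219]
t=67: [131, 156, 156, 131]
t=68: [35, 63, 63, 35]
t=69: [162, 131, 131, 162]
t=70: [61, 31, 31, 61]
t=71: [121, 154, 154, 121]
t=72: [48, 86, 86, 48]
t=73: [197, 168, 168, 197]
t=74: [51, 83, 83, 51]
t=75: [206, 177, 177, 206]
t=76: [78, 110, 110, 78]
t=77: [176, 207, 207, 176]
t=78: [111, 77, 77, 111]
t=79: [204, 173, 173, 204]
t=80: [68, 102, 102, 68]
t=81: [183, 194, 194, 183]
t=82: [91, 79, 79, 91]
t=83: [227, 216, 216, 227]
t=84: [178, 190, 190, 178]
t=85: [78, 65, 65, 78]
t=86: [207, 221, 221, 207]
t=87: [169, 154, 154, 169]
t=88: [20, 24, 24, 20]
t=89: [68, 63, 63, 68]
t=90: [193, 199, 199, 193]
t=91: [111, 104, 104, 111]
t=92: [161, 153, 153, 161]
t=93: [15, 8, 8, 15]
t=94: [30, 38, 38, 30]
t=95: [106, 97, 97, 106]
t=96: [180, 170, 170, 180]
t=97: [39, 50, 50, 39]
t=98: [139, 127, 127, 139]
t=99: [87, 74, 74, 87]
t=100: [221, 219, 219, 221]
t=101: [178, 181, 181, 178]
t=102: [60, 56, 56, 60]
t=103: [171, 176, 176, 171]
t=104: [43, 37, 37, 43]
t=105: [116, 123, 123, 116]
t=106: [117, 125, 125, 117]
t=107: [112, 121, 121, 112]
t=108: [125, 135, 135, 125]
t=109: [84, 95, 95, 84]
t=110: [205, 217, 217, 205]
t=111: [159, 146, 146, 159]
t=112: [29, 15, 15, 29]
t=113: [58, 73, 73, 58]
t=114: [204, 188, 188, 204]
t=115: [99, 117, 117, 99]
t=116: [145, 166, 166, 145]
t=117: [26, 36, 36, 26]
t=118: [98, 87, 87, 98]
t=119: [208, 196, 196, 208]
t=120: [119, 132, 132, 119]
t=121: [96, 110, 110, 96]
t=122: [163, 178, 178, 163]
t=123: [39, 23, 23, 39]
t=124: [84, 102, 102, 84]
t=125: [190, 211, 211, 190]
t=126: [133, 109, 109, 133]
t=127: [130, 103, 103, 130]
t=128: [145, 115, 115, 145]
t=129: [106, 73, 73, 106]
t=130: [201, 179, 179, 201]
t=131: [77, 102, 102, 77]
t=132: [191, 213, 213, 191]
t=133: [138, 113, 113, 138]
t=134: [117, 89, 89, 117]
t=135: [186, 155, 155, 186]
t=136: [34, 58, 58, 34]
t=137: [151, 124, 124, 151]
t=138: [82, 52, 52, 82]
t=139: [180, 209, 209, 180]
t=140: [119, 87, 87, 119]
t=141: [189, 153, 153, 189]
t=142: [41, 66, 66, 41]
t=143: [174, 146, 146, 174]
t=144: [42, 42, 42, 42]
t=145: [126, 126, 126, 126]
t=146: [102, 102, 102, 102]
t=147: [174, 174, 174, 174]
t=148: [42, 42, 42, 42]

Answer: 4
Key observation: The state at step 144, [42, 42, 42, 42], reappears at step 148 — and no state repeats earlier — so the cycle the system enters has period 4.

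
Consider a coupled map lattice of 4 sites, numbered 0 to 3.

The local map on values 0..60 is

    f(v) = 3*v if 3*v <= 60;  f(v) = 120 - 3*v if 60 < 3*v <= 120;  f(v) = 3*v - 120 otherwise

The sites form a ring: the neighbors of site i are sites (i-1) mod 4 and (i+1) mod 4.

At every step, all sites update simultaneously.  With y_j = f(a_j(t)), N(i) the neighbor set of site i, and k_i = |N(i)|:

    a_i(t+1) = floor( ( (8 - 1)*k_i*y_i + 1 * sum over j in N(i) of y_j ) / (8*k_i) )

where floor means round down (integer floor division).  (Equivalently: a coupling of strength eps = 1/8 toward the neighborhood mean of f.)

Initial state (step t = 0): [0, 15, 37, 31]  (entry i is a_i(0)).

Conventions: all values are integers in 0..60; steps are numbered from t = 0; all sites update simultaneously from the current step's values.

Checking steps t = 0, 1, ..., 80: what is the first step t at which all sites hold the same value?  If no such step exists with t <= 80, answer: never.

Simulating step by step:
t=0: [0, 15, 37, 31]  (not all equal)
t=1: [4, 39, 12, 24]  (not all equal)
t=2: [13, 5, 34, 45]  (not all equal)
t=3: [36, 16, 17, 16]  (not all equal)
t=4: [16, 45, 50, 45]  (not all equal)
t=5: [43, 18, 28, 18]  (not all equal)
t=6: [14, 50, 38, 50]  (not all equal)
t=7: [40, 29, 9, 29]  (not all equal)
t=8: [4, 30, 27, 30]  (not all equal)
t=9: [14, 29, 37, 29]  (not all equal)
t=10: [40, 32, 12, 32]  (not all equal)
t=11: [3, 23, 34, 23]  (not all equal)
t=12: [14, 46, 22, 46]  (not all equal)
t=13: [39, 21, 49, 21]  (not all equal)
t=14: [9, 51, 30, 51]  (not all equal)
t=15: [27, 32, 30, 32]  (not all equal)
t=16: [37, 25, 29, 25]  (not all equal)
t=17: [13, 42, 34, 42]  (not all equal)
t=18: [34, 8, 16, 8]  (not all equal)
t=19: [18, 25, 45, 25]  (not all equal)
t=20: [52, 43, 18, 43]  (not all equal)
t=21: [32, 13, 48, 13]  (not all equal)
t=22: [25, 37, 25, 37]  (not all equal)
t=23: [40, 13, 40, 13]  (not all equal)
t=24: [4, 34, 4, 34]  (not all equal)
t=25: [12, 17, 12, 17]  (not all equal)
t=26: [37, 49, 37, 49]  (not all equal)
t=27: [11, 24, 11, 24]  (not all equal)
t=28: [34, 46, 34, 46]  (not all equal)
t=29: [18, 18, 18, 18]  (all equal)

Answer: 29
Key observation: Synchronization is absorbing here: once all sites are equal they stay equal, and step 29 is the first all-equal step.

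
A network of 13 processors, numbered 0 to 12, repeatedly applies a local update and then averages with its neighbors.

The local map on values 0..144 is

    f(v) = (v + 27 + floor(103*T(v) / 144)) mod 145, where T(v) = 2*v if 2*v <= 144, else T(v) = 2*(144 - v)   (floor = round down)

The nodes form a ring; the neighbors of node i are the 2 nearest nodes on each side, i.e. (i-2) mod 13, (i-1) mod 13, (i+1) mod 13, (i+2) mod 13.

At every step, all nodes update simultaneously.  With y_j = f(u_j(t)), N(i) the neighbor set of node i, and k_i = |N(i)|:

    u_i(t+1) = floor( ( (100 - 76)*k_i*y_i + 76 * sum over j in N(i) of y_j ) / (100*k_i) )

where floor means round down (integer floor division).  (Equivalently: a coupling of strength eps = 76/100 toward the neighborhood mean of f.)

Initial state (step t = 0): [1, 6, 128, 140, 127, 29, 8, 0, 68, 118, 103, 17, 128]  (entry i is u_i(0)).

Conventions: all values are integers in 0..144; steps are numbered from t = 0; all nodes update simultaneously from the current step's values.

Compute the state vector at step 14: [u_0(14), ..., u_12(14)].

Answer: [117, 118, 121, 127, 106, 85, 81, 81, 85, 106, 127, 121, 118]

Derivation:
t=0: [1, 6, 128, 140, 127, 29, 8, 0, 68, 118, 103, 17, 128]
t=1: [39, 32, 32, 45, 46, 48, 49, 49, 40, 44, 45, 43, 42]
t=2: [117, 118, 119, 125, 106, 86, 77, 76, 81, 106, 130, 130, 124]
t=3: [35, 35, 37, 39, 43, 47, 50, 51, 47, 42, 38, 35, 34]
t=4: [112, 113, 118, 124, 103, 83, 80, 79, 82, 102, 121, 115, 112]
t=5: [38, 37, 38, 40, 43, 47, 50, 50, 47, 44, 41, 38, 38]
t=6: [118, 119, 121, 126, 104, 83, 79, 80, 84, 105, 127, 122, 119]
t=7: [35, 35, 36, 39, 43, 47, 50, 50, 46, 42, 39, 36, 35]
t=8: [112, 114, 117, 123, 103, 82, 79, 78, 81, 102, 122, 117, 114]
t=9: [37, 37, 38, 40, 43, 47, 51, 51, 48, 44, 41, 38, 37]
t=10: [117, 118, 121, 126, 105, 84, 81, 81, 85, 106, 127, 121, 118]
t=11: [36, 35, 36, 39, 42, 46, 50, 50, 46, 42, 39, 36, 35]
t=12: [113, 114, 117, 122, 102, 81, 78, 78, 81, 102, 122, 117, 114]
t=13: [37, 37, 38, 41, 44, 48, 51, 51, 48, 44, 41, 38, 37]
t=14: [117, 118, 121, 127, 106, 85, 81, 81, 85, 106, 127, 121, 118]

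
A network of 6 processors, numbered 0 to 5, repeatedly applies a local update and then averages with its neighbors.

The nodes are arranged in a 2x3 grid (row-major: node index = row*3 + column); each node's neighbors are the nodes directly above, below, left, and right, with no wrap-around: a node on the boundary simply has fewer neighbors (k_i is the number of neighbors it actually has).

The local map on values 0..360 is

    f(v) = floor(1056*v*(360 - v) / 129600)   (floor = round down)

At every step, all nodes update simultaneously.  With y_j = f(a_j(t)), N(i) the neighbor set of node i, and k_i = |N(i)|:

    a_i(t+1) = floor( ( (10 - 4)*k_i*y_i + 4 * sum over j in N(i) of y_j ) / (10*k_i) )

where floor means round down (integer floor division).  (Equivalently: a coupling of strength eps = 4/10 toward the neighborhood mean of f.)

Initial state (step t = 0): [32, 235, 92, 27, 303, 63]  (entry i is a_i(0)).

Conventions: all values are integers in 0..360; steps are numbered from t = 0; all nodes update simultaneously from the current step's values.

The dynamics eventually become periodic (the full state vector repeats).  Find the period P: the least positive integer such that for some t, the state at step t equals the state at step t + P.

Answer: 2
Key observation: The state at step 12, [241, 241, 241, 241, 241, 241], reappears at step 14 — and no state repeats earlier — so the cycle the system enters has period 2.

Derivation:
t=0: [32, 235, 92, 27, 303, 63]
t=1: [113, 200, 198, 88, 145, 159]
t=2: [227, 254, 260, 213, 247, 259]
t=3: [242, 222, 213, 247, 227, 215]
t=4: [234, 247, 253, 231, 244, 252]
t=5: [237, 228, 221, 239, 230, 222]
t=6: [238, 244, 248, 237, 243, 248]
t=7: [235, 230, 226, 235, 231, 227]
t=8: [239, 242, 245, 239, 242, 245]
t=9: [234, 232, 229, 234, 232, 229]
t=10: [240, 241, 243, 240, 241, 243]
t=11: [233, 232, 231, 233, 232, 231]
t=12: [241, 241, 241, 241, 241, 241]
t=13: [233, 233, 233, 233, 233, 233]
t=14: [241, 241, 241, 241, 241, 241]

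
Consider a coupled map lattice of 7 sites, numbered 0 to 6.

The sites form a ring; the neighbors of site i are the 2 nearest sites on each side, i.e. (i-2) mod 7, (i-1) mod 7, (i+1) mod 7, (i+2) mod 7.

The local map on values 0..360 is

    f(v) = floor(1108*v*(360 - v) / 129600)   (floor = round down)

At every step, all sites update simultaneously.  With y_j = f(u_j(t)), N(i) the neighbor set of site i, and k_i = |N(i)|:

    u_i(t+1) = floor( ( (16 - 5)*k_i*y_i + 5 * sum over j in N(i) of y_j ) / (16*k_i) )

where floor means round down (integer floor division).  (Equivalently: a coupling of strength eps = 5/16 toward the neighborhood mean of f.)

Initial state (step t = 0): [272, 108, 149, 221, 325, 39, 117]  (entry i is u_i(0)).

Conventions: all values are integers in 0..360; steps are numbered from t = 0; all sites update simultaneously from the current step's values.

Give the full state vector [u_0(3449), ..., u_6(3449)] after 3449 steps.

Answer: [209, 209, 209, 209, 209, 209, 209]
Key observation: The state at step 24, [269, 269, 269, 269, 269, 269, 269], reappears at step 26: the system is in a cycle of period 2 from step 24 on.  Therefore the state at step 3449 equals the state at step 24 + ((3449 - 24) mod 2) = 25, which is [209, 209, 209, 209, 209, 209, 209].

Derivation:
t=0: [272, 108, 149, 221, 325, 39, 117]
t=1: [206, 235, 246, 235, 135, 136, 217]
t=2: [265, 252, 244, 251, 257, 260, 263]
t=3: [219, 230, 236, 232, 226, 222, 219]
t=4: [261, 255, 252, 253, 257, 260, 261]
t=5: [221, 227, 230, 229, 226, 222, 221]
t=6: [261, 258, 256, 256, 258, 260, 261]
t=7: [221, 223, 225, 226, 224, 222, 220]
t=8: [261, 260, 259, 258, 260, 260, 262]
t=9: [220, 221, 222, 223, 222, 221, 219]
t=10: [262, 262, 261, 261, 261, 262, 262]
t=11: [219, 219, 219, 219, 219, 219, 219]
t=12: [263, 263, 263, 263, 263, 263, 263]
t=13: [218, 218, 218, 218, 218, 218, 218]
t=14: [264, 264, 264, 264, 264, 264, 264]
t=15: [216, 216, 216, 216, 216, 216, 216]
t=16: [265, 265, 265, 265, 265, 265, 265]
t=17: [215, 215, 215, 215, 215, 215, 215]
t=18: [266, 266, 266, 266, 266, 266, 266]
t=19: [213, 213, 213, 213, 213, 213, 213]
t=20: [267, 267, 267, 267, 267, 267, 267]
t=21: [212, 212, 212, 212, 212, 212, 212]
t=22: [268, 268, 268, 268, 268, 268, 268]
t=23: [210, 210, 210, 210, 210, 210, 210]
t=24: [269, 269, 269, 269, 269, 269, 269]
t=25: [209, 209, 209, 209, 209, 209, 209]
t=26: [269, 269, 269, 269, 269, 269, 269]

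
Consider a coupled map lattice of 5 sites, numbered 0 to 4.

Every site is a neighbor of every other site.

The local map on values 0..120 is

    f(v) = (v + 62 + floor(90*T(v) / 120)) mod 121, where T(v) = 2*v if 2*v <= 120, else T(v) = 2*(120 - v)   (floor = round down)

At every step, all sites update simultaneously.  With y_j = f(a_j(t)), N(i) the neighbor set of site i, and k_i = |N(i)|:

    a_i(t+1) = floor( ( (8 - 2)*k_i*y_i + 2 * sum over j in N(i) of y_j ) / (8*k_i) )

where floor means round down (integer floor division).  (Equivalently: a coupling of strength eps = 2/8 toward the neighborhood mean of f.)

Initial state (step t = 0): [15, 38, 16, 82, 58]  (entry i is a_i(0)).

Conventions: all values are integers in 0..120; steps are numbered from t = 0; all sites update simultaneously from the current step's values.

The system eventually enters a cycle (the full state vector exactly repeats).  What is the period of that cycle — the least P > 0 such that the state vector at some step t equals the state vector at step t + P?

Answer: 2
Key observation: The state at step 5, [81, 81, 81, 81, 81], reappears at step 7 — and no state repeats earlier — so the cycle the system enters has period 2.

Derivation:
t=0: [15, 38, 16, 82, 58]
t=1: [93, 49, 95, 80, 84]
t=2: [74, 66, 73, 78, 77]
t=3: [84, 86, 84, 82, 82]
t=4: [79, 78, 79, 79, 79]
t=5: [81, 81, 81, 81, 81]
t=6: [80, 80, 80, 80, 80]
t=7: [81, 81, 81, 81, 81]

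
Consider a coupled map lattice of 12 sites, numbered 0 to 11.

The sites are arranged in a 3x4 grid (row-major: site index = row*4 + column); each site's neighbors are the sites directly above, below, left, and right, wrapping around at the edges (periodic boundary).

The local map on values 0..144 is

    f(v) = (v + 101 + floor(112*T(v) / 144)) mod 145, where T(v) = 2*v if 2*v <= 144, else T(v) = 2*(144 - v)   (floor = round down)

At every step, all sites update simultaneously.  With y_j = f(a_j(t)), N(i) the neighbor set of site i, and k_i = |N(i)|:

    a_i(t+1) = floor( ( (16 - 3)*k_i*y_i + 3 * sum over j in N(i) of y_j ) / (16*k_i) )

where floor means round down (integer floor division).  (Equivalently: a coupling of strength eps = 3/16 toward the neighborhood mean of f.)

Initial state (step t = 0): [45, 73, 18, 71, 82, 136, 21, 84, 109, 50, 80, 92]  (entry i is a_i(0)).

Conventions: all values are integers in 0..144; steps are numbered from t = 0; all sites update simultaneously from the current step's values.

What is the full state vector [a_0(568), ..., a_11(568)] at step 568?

Answer: [116, 116, 116, 116, 116, 116, 116, 116, 116, 116, 116, 116]
Key observation: The state at step 10, [116, 116, 116, 116, 116, 116, 116, 116, 116, 116, 116, 116], reappears at step 12: the system is in a cycle of period 2 from step 10 on.  Therefore the state at step 568 equals the state at step 10 + ((568 - 10) mod 2) = 10, which is [116, 116, 116, 116, 116, 116, 116, 116, 116, 116, 116, 116].

Derivation:
t=0: [45, 73, 18, 71, 82, 136, 21, 84, 109, 50, 80, 92]
t=1: [82, 125, 21, 126, 128, 101, 24, 127, 116, 90, 120, 128]
t=2: [129, 107, 23, 106, 110, 117, 30, 104, 115, 127, 104, 108]
t=3: [110, 113, 29, 115, 117, 111, 43, 117, 115, 110, 112, 120]
t=4: [117, 113, 43, 111, 115, 115, 70, 112, 116, 117, 110, 113]
t=5: [115, 114, 75, 115, 115, 116, 128, 117, 115, 115, 116, 117]
t=6: [116, 116, 133, 116, 115, 114, 110, 114, 115, 115, 115, 115]
t=7: [115, 114, 107, 114, 115, 116, 117, 116, 115, 115, 115, 115]
t=8: [116, 116, 119, 116, 115, 115, 115, 115, 116, 115, 116, 115]
t=9: [115, 115, 113, 115, 115, 115, 115, 115, 115, 115, 115, 115]
t=10: [116, 116, 116, 116, 116, 116, 116, 116, 116, 116, 116, 116]
t=11: [115, 115, 115, 115, 115, 115, 115, 115, 115, 115, 115, 115]
t=12: [116, 116, 116, 116, 116, 116, 116, 116, 116, 116, 116, 116]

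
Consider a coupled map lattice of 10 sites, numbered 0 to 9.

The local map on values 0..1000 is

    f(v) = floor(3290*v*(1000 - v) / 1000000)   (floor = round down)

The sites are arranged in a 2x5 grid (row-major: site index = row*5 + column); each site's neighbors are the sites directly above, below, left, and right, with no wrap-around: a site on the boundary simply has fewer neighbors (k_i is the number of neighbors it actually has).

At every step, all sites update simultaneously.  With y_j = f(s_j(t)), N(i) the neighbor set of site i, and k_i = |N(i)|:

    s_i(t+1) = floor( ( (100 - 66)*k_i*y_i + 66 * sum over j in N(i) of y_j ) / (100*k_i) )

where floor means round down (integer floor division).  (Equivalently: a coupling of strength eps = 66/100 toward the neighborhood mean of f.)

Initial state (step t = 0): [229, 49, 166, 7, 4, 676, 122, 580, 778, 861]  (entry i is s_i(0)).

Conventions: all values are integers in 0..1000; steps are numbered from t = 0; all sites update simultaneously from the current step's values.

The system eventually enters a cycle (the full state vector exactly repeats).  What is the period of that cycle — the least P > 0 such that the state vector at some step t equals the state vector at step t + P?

Answer: 2
Key observation: The state at step 16, [821, 821, 821, 821, 821, 821, 821, 821, 821, 821], reappears at step 18 — and no state repeats earlier — so the cycle the system enters has period 2.

Derivation:
t=0: [229, 49, 166, 7, 4, 676, 122, 580, 778, 861]
t=1: [485, 357, 369, 235, 141, 552, 487, 574, 460, 325]
t=2: [796, 786, 733, 636, 568, 818, 800, 802, 743, 646]
t=3: [525, 562, 622, 715, 773, 516, 522, 572, 661, 729]
t=4: [816, 805, 765, 686, 631, 820, 814, 786, 717, 654]
t=5: [497, 523, 591, 686, 739, 491, 511, 574, 667, 725]
t=6: [821, 815, 783, 715, 665, 822, 817, 789, 724, 672]
t=7: [486, 505, 566, 656, 709, 484, 502, 561, 650, 704]
t=8: [821, 818, 797, 743, 701, 821, 819, 798, 746, 703]
t=9: [484, 496, 543, 619, 667, 484, 496, 541, 617, 666]
t=10: [821, 820, 808, 774, 745, 821, 820, 808, 775, 745]
t=11: [483, 490, 518, 571, 608, 483, 490, 518, 571, 607]
t=12: [821, 821, 817, 803, 790, 821, 821, 817, 803, 790]
t=13: [483, 484, 495, 519, 536, 483, 484, 495, 519, 536]
t=14: [821, 821, 821, 820, 818, 821, 821, 821, 820, 818]
t=15: [483, 483, 483, 485, 487, 483, 483, 483, 485, 487]
t=16: [821, 821, 821, 821, 821, 821, 821, 821, 821, 821]
t=17: [483, 483, 483, 483, 483, 483, 483, 483, 483, 483]
t=18: [821, 821, 821, 821, 821, 821, 821, 821, 821, 821]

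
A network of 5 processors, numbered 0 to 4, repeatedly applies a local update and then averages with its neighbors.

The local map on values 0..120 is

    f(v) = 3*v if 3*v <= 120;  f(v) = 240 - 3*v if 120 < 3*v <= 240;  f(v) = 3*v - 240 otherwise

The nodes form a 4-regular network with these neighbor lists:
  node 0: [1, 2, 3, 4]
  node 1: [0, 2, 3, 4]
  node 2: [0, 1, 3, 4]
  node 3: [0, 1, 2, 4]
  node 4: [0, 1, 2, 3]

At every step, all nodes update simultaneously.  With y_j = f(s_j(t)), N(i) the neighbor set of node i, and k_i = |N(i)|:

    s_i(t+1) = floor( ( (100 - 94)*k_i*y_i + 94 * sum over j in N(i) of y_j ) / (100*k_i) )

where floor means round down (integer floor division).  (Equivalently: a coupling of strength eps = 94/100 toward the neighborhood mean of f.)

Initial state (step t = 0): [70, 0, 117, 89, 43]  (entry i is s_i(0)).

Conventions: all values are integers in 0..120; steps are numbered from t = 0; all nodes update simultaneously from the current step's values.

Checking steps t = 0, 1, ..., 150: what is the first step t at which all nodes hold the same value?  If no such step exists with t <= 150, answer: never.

Simulating step by step:
t=0: [70, 0, 117, 89, 43]  (not all equal)
t=1: [60, 65, 46, 60, 46]  (not all equal)
t=2: [76, 78, 68, 76, 68]  (not all equal)
t=3: [21, 22, 17, 21, 17]  (not all equal)
t=4: [58, 57, 60, 58, 60]  (not all equal)
t=5: [63, 63, 64, 63, 64]  (not all equal)
t=6: [49, 49, 50, 49, 50]  (not all equal)
t=7: [91, 91, 92, 91, 92]  (not all equal)
t=8: [34, 34, 33, 34, 33]  (not all equal)
t=9: [100, 100, 101, 100, 101]  (not all equal)
t=10: [61, 61, 60, 61, 60]  (not all equal)
t=11: [58, 58, 57, 58, 57]  (not all equal)
t=12: [67, 67, 66, 67, 66]  (not all equal)
t=13: [40, 40, 39, 40, 39]  (not all equal)
t=14: [118, 118, 119, 118, 119]  (not all equal)
t=15: [115, 115, 114, 115, 114]  (not all equal)
t=16: [103, 103, 104, 103, 104]  (not all equal)
t=17: [70, 70, 69, 70, 69]  (not all equal)
t=18: [31, 31, 30, 31, 30]  (not all equal)
t=19: [91, 91, 92, 91, 92]  (not all equal)

Answer: never
Key observation: The state at step 7 reappears at step 19 — the system is in a cycle of period 12 from step 7 on.  No step 0..19 is synchronized, and the cycle repeats forever, so no step up to 150 (or ever) has all nodes equal.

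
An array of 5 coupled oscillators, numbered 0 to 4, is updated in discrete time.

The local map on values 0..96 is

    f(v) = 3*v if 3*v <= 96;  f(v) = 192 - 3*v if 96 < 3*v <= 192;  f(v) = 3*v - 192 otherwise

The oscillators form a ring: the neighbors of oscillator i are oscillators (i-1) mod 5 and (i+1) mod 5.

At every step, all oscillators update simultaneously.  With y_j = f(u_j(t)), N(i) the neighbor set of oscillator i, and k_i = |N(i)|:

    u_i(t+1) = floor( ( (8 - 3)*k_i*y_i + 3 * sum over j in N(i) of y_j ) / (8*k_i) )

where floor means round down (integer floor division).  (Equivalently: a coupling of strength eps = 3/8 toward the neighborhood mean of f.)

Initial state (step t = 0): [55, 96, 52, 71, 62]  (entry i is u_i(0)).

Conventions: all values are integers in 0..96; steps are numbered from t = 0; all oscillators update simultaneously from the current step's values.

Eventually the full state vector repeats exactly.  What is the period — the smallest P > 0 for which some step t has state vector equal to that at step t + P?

Answer: 2
Key observation: The state at step 45, [30, 20, 25, 27, 19], reappears at step 47 — and no state repeats earlier — so the cycle the system enters has period 2.

Derivation:
t=0: [55, 96, 52, 71, 62]
t=1: [36, 71, 44, 21, 12]
t=2: [63, 40, 53, 57, 50]
t=3: [23, 51, 38, 27, 30]
t=4: [67, 51, 71, 82, 84]
t=5: [24, 30, 30, 48, 49]
t=6: [70, 86, 82, 55, 50]
t=7: [31, 54, 51, 34, 34]
t=8: [80, 43, 46, 80, 90]
t=9: [56, 58, 54, 54, 66]
t=10: [19, 21, 27, 25, 13]
t=11: [54, 65, 76, 69, 49]
t=12: [27, 14, 25, 24, 36]
t=13: [74, 55, 68, 74, 81]
t=14: [33, 24, 18, 30, 43]
t=15: [83, 72, 64, 78, 73]
t=16: [45, 25, 12, 31, 35]
t=17: [66, 64, 54, 81, 82]
t=18: [13, 6, 28, 47, 44]
t=19: [39, 34, 65, 58, 54]
t=20: [69, 70, 22, 17, 36]
t=21: [28, 26, 54, 60, 64]
t=22: [67, 70, 35, 13, 18]
t=23: [19, 29, 65, 50, 42]
t=24: [64, 65, 26, 39, 59]
t=25: [3, 16, 63, 64, 23]
t=26: [27, 32, 10, 13, 44]
t=27: [79, 80, 44, 41, 60]
t=28: [39, 49, 59, 56, 28]
t=29: [71, 45, 22, 33, 71]
t=30: [27, 51, 69, 74, 34]
t=31: [74, 42, 22, 38, 77]
t=32: [38, 59, 68, 68, 44]
t=33: [62, 26, 12, 21, 54]
t=34: [24, 56, 48, 51, 31]
t=35: [66, 37, 41, 50, 78]
t=36: [26, 64, 66, 47, 35]
t=37: [65, 15, 13, 49, 78]
t=38: [18, 36, 41, 43, 35]
t=39: [65, 75, 70, 68, 76]
t=40: [14, 24, 19, 17, 25]
t=41: [53, 63, 58, 56, 64]
t=42: [21, 11, 16, 18, 10]
t=43: [51, 41, 46, 48, 40]
t=44: [50, 60, 55, 53, 61]
t=45: [30, 20, 25, 27, 19]
t=46: [78, 68, 73, 75, 67]
t=47: [30, 20, 25, 27, 19]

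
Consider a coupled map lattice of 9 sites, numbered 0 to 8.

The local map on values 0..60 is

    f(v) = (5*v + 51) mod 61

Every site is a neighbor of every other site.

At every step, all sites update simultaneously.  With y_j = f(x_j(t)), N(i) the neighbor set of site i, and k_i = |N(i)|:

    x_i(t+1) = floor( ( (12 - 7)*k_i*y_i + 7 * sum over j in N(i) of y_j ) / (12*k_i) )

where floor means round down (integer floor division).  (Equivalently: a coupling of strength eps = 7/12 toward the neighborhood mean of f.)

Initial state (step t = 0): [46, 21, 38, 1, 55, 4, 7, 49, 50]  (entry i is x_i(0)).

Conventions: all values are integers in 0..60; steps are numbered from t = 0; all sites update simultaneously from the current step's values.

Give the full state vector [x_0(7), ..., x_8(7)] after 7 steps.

Simulating step by step:
t=0: [46, 21, 38, 1, 55, 4, 7, 49, 50]
t=1: [38, 37, 45, 44, 32, 28, 34, 43, 45]
t=2: [41, 39, 32, 31, 31, 24, 34, 29, 32]
t=3: [19, 16, 25, 23, 23, 32, 28, 20, 25]
t=4: [29, 24, 40, 36, 36, 31, 24, 31, 40]
t=5: [23, 36, 21, 35, 35, 27, 36, 27, 21]
t=6: [37, 38, 33, 36, 36, 22, 38, 22, 33]
t=7: [48, 49, 41, 46, 46, 43, 49, 43, 41]

Answer: [48, 49, 41, 46, 46, 43, 49, 43, 41]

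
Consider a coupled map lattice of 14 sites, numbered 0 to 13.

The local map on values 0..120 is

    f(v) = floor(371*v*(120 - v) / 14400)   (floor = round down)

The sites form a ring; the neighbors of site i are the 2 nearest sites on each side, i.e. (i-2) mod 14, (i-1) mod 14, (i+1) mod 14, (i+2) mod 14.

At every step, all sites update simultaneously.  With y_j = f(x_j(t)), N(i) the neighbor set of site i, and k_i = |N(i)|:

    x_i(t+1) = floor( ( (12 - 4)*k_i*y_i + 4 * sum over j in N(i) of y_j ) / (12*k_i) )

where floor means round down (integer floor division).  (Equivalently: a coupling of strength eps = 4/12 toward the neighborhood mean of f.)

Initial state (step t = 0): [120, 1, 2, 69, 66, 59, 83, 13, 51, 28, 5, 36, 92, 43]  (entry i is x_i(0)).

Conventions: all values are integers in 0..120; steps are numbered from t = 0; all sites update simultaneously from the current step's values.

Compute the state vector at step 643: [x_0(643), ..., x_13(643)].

Simulating step by step:
t=0: [120, 1, 2, 69, 66, 59, 83, 13, 51, 28, 5, 36, 92, 43]
t=1: [13, 17, 19, 76, 82, 85, 78, 50, 76, 62, 34, 70, 58, 68]
t=2: [46, 51, 53, 78, 77, 79, 83, 88, 85, 89, 80, 89, 85, 82]
t=3: [86, 88, 89, 85, 84, 82, 79, 73, 76, 72, 79, 73, 77, 80]
t=4: [75, 73, 72, 75, 77, 80, 82, 86, 85, 88, 84, 86, 84, 81]
t=5: [85, 87, 88, 86, 84, 81, 79, 75, 76, 73, 76, 75, 77, 81]
t=6: [76, 74, 73, 75, 77, 80, 82, 85, 85, 87, 86, 85, 84, 80]
t=7: [85, 86, 87, 85, 84, 81, 79, 76, 76, 73, 75, 76, 77, 81]
t=8: [76, 75, 74, 76, 77, 80, 82, 85, 85, 87, 86, 85, 84, 80]
t=9: [85, 85, 86, 85, 84, 81, 79, 76, 76, 73, 75, 76, 77, 81]
t=10: [77, 76, 75, 76, 77, 80, 82, 85, 85, 87, 86, 85, 84, 80]
t=11: [84, 85, 85, 85, 84, 81, 79, 76, 76, 73, 75, 76, 77, 81]
t=12: [77, 76, 76, 76, 77, 80, 82, 85, 85, 87, 86, 85, 84, 81]
t=13: [84, 85, 85, 85, 84, 81, 79, 76, 76, 73, 75, 76, 77, 81]

Answer: [84, 85, 85, 85, 84, 81, 79, 76, 76, 73, 75, 76, 77, 81]
Key observation: The state at step 11, [84, 85, 85, 85, 84, 81, 79, 76, 76, 73, 75, 76, 77, 81], reappears at step 13: the system is in a cycle of period 2 from step 11 on.  Therefore the state at step 643 equals the state at step 11 + ((643 - 11) mod 2) = 11, which is [84, 85, 85, 85, 84, 81, 79, 76, 76, 73, 75, 76, 77, 81].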